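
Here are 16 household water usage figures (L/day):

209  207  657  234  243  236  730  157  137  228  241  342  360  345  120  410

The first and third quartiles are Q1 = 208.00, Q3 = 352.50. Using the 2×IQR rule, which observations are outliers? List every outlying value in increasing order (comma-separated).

657, 730

IQR = Q3 − Q1 = 352.50 − 208.00 = 144.50.
Lower fence = Q1 − 2·IQR = 208.00 − 289.00 = -81.00.
Upper fence = Q3 + 2·IQR = 352.50 + 289.00 = 641.50.
657 > 641.50 → outlier.
730 > 641.50 → outlier.
All remaining values lie within [-81.00, 641.50].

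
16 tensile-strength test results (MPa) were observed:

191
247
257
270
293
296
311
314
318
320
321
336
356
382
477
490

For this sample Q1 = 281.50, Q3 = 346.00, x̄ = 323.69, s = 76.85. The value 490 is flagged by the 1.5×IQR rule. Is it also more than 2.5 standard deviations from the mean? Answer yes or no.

no

z = (490 − 323.69) / 76.85 = 2.16.
|z| = 2.16 ≤ 2.5.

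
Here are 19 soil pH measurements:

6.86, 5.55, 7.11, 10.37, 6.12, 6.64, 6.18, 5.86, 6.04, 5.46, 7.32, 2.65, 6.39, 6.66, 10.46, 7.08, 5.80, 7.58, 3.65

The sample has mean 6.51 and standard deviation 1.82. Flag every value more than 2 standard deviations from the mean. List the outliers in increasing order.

2.65, 10.37, 10.46

Cutoffs at x̄ ± 2s: 6.51 ± 2·1.82 = [2.87, 10.15].
2.65: z = -2.12, |z| > 2 → outlier.
10.37: z = 2.12, |z| > 2 → outlier.
10.46: z = 2.17, |z| > 2 → outlier.
Every other value lies within [2.87, 10.15].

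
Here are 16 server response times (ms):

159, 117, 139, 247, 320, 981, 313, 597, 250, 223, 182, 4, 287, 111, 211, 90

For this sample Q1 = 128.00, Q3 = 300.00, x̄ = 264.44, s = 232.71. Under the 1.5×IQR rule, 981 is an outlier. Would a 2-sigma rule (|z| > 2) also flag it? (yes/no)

yes

z = (981 − 264.44) / 232.71 = 3.08.
|z| = 3.08 > 2.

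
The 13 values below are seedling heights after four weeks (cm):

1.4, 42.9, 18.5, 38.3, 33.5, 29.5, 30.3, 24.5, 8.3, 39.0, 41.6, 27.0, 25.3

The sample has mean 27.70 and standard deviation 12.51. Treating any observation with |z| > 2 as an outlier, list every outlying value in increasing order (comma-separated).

1.4

Cutoffs at x̄ ± 2s: 27.70 ± 2·12.51 = [2.68, 52.72].
1.4: z = -2.10, |z| > 2 → outlier.
Every other value lies within [2.68, 52.72].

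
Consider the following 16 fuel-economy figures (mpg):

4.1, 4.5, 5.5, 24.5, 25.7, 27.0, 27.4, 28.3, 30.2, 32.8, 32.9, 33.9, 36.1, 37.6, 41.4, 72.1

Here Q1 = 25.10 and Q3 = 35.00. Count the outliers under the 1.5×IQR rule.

IQR = 9.90; fences at 25.10 − 14.85 = 10.25 and 35.00 + 14.85 = 49.85.
Outside the cutoffs: 4.1, 4.5, 5.5, 72.1.

4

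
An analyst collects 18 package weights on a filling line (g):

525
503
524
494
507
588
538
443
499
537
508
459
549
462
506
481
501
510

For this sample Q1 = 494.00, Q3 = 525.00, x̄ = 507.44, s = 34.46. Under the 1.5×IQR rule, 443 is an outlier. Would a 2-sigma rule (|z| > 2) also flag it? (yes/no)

no

z = (443 − 507.44) / 34.46 = -1.87.
|z| = 1.87 ≤ 2.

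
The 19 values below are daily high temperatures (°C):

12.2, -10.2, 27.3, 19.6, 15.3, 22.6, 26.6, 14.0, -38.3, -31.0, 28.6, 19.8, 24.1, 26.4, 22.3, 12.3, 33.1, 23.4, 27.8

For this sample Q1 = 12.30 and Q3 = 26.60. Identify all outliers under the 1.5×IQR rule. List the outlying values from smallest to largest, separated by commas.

-38.3, -31.0, -10.2

IQR = Q3 − Q1 = 26.60 − 12.30 = 14.30.
Lower fence = Q1 − 1.5·IQR = 12.30 − 21.45 = -9.15.
Upper fence = Q3 + 1.5·IQR = 26.60 + 21.45 = 48.05.
-38.3 < -9.15 → outlier.
-31.0 < -9.15 → outlier.
-10.2 < -9.15 → outlier.
All remaining values lie within [-9.15, 48.05].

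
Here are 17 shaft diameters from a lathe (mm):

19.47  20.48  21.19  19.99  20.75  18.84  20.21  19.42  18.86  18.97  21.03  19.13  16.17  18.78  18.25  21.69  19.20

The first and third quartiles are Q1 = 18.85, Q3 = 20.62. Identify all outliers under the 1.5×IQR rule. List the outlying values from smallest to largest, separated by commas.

16.17

IQR = Q3 − Q1 = 20.62 − 18.85 = 1.77.
Lower fence = Q1 − 1.5·IQR = 18.85 − 2.655 = 16.195.
Upper fence = Q3 + 1.5·IQR = 20.62 + 2.655 = 23.275.
16.17 < 16.195 → outlier.
All remaining values lie within [16.195, 23.275].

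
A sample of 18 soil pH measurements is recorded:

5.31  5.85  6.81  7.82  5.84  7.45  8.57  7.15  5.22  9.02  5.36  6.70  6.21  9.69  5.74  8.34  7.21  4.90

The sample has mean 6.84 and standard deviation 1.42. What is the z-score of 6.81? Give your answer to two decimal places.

-0.02

z = (6.81 − 6.84) / 1.42 = -0.02.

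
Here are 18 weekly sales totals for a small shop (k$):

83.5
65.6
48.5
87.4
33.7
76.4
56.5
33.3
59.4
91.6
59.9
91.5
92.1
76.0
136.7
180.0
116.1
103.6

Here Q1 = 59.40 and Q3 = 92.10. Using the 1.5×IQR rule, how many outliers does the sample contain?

IQR = 32.70; fences at 59.40 − 49.05 = 10.35 and 92.10 + 49.05 = 141.15.
Outside the cutoffs: 180.0.

1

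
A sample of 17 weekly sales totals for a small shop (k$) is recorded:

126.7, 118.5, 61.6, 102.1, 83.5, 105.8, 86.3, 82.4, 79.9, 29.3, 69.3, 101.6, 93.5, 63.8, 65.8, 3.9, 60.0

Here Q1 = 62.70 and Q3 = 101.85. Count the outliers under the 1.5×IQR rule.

1

IQR = 39.15; fences at 62.70 − 58.725 = 3.975 and 101.85 + 58.725 = 160.575.
Outside the cutoffs: 3.9.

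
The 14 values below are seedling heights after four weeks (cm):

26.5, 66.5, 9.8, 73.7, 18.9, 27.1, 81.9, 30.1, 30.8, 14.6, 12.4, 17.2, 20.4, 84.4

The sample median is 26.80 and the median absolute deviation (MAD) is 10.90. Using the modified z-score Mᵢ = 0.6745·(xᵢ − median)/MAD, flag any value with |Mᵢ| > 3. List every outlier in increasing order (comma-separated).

81.9, 84.4

|Mᵢ| > 3 ⇔ |xᵢ − 26.80| > 3·10.90/0.6745 = 48.48.
So outliers lie outside [-21.68, 75.28].
81.9: M = 3.41 → outlier.
84.4: M = 3.56 → outlier.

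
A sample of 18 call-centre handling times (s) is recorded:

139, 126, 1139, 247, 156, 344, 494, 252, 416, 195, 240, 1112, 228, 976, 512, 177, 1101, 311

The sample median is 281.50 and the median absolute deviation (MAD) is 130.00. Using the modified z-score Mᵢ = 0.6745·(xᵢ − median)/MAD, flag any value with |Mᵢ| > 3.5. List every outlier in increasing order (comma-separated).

|Mᵢ| > 3.5 ⇔ |xᵢ − 281.50| > 3.5·130.00/0.6745 = 674.57.
So outliers lie outside [-393.07, 956.07].
976: M = 3.60 → outlier.
1101: M = 4.25 → outlier.
1112: M = 4.31 → outlier.
1139: M = 4.45 → outlier.

976, 1101, 1112, 1139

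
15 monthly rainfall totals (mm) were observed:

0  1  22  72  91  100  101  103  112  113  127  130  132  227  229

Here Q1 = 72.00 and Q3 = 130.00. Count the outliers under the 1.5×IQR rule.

2

IQR = 58.00; fences at 72.00 − 87.00 = -15.00 and 130.00 + 87.00 = 217.00.
Outside the cutoffs: 227, 229.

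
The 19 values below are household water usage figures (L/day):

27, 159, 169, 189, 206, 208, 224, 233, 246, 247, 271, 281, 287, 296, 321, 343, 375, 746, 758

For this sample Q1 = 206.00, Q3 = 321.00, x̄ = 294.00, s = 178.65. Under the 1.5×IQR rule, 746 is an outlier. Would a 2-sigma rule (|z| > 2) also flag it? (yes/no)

yes

z = (746 − 294.00) / 178.65 = 2.53.
|z| = 2.53 > 2.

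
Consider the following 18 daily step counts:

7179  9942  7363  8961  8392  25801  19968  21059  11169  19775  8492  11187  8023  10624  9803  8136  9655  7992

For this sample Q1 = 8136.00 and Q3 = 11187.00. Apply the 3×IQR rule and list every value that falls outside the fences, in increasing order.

21059, 25801

IQR = Q3 − Q1 = 11187.00 − 8136.00 = 3051.00.
Lower fence = Q1 − 3·IQR = 8136.00 − 9153.00 = -1017.00.
Upper fence = Q3 + 3·IQR = 11187.00 + 9153.00 = 20340.00.
21059 > 20340.00 → outlier.
25801 > 20340.00 → outlier.
All remaining values lie within [-1017.00, 20340.00].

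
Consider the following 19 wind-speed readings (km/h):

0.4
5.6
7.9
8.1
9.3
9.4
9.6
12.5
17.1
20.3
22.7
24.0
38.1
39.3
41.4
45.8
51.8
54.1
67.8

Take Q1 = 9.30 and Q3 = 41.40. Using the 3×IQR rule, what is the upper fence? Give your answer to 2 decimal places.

137.70

IQR = Q3 − Q1 = 41.40 − 9.30 = 32.10.
Lower fence = Q1 − 3·IQR = 9.30 − 96.30 = -87.00.
Upper fence = Q3 + 3·IQR = 41.40 + 96.30 = 137.70.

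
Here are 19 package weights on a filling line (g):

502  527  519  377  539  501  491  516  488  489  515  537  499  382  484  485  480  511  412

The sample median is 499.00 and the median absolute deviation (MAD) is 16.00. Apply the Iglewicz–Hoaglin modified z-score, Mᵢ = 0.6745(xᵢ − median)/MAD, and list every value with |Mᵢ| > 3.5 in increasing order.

|Mᵢ| > 3.5 ⇔ |xᵢ − 499.00| > 3.5·16.00/0.6745 = 83.02.
So outliers lie outside [415.98, 582.02].
377: M = -5.14 → outlier.
382: M = -4.93 → outlier.
412: M = -3.67 → outlier.

377, 382, 412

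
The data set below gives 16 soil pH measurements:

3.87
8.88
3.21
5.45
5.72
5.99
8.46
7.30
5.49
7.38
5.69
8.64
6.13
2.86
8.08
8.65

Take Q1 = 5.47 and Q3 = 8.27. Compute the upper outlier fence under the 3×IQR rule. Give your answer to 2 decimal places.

16.67

IQR = Q3 − Q1 = 8.27 − 5.47 = 2.80.
Lower fence = Q1 − 3·IQR = 5.47 − 8.40 = -2.93.
Upper fence = Q3 + 3·IQR = 8.27 + 8.40 = 16.67.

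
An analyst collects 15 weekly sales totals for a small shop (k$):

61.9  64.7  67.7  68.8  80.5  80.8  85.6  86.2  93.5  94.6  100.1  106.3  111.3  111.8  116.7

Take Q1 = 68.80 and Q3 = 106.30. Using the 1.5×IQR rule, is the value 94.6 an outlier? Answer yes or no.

no

IQR = Q3 − Q1 = 106.30 − 68.80 = 37.50.
Lower fence = Q1 − 1.5·IQR = 68.80 − 56.25 = 12.55.
Upper fence = Q3 + 1.5·IQR = 106.30 + 56.25 = 162.55.
94.6 lies within [12.55, 162.55].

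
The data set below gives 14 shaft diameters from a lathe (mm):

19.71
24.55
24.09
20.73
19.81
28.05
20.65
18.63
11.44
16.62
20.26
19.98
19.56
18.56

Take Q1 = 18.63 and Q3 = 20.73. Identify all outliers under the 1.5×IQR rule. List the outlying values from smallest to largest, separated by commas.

11.44, 24.09, 24.55, 28.05

IQR = Q3 − Q1 = 20.73 − 18.63 = 2.10.
Lower fence = Q1 − 1.5·IQR = 18.63 − 3.15 = 15.48.
Upper fence = Q3 + 1.5·IQR = 20.73 + 3.15 = 23.88.
11.44 < 15.48 → outlier.
24.09 > 23.88 → outlier.
24.55 > 23.88 → outlier.
28.05 > 23.88 → outlier.
All remaining values lie within [15.48, 23.88].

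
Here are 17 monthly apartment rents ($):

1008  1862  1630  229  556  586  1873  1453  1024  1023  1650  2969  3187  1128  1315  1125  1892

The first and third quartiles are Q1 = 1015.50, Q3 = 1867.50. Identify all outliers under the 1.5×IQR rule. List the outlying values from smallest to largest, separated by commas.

IQR = Q3 − Q1 = 1867.50 − 1015.50 = 852.00.
Lower fence = Q1 − 1.5·IQR = 1015.50 − 1278.00 = -262.50.
Upper fence = Q3 + 1.5·IQR = 1867.50 + 1278.00 = 3145.50.
3187 > 3145.50 → outlier.
All remaining values lie within [-262.50, 3145.50].

3187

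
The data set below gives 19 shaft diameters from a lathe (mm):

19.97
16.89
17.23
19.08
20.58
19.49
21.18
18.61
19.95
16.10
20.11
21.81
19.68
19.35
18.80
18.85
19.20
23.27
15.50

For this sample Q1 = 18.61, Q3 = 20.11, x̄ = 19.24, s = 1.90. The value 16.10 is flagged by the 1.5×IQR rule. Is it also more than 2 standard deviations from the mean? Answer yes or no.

z = (16.10 − 19.24) / 1.90 = -1.65.
|z| = 1.65 ≤ 2.

no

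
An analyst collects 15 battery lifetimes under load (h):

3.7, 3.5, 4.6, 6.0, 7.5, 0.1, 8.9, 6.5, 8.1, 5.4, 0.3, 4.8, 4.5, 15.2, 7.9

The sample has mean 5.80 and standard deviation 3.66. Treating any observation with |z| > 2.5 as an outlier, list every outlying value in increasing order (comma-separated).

15.2

Cutoffs at x̄ ± 2.5s: 5.80 ± 2.5·3.66 = [-3.35, 14.95].
15.2: z = 2.57, |z| > 2.5 → outlier.
Every other value lies within [-3.35, 14.95].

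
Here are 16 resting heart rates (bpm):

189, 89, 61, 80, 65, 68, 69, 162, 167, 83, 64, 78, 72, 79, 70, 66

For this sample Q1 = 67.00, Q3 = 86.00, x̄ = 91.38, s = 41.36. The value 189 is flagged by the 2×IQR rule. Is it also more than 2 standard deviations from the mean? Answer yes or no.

z = (189 − 91.38) / 41.36 = 2.36.
|z| = 2.36 > 2.

yes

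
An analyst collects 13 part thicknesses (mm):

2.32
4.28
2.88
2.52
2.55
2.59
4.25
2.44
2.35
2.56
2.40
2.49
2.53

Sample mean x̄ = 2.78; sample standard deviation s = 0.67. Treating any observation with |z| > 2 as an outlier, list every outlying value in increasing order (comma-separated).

Cutoffs at x̄ ± 2s: 2.78 ± 2·0.67 = [1.44, 4.12].
4.25: z = 2.19, |z| > 2 → outlier.
4.28: z = 2.24, |z| > 2 → outlier.
Every other value lies within [1.44, 4.12].

4.25, 4.28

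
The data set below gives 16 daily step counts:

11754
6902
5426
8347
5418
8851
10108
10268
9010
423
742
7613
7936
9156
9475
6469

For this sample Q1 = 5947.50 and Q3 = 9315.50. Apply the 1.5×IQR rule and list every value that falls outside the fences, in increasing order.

423, 742

IQR = Q3 − Q1 = 9315.50 − 5947.50 = 3368.00.
Lower fence = Q1 − 1.5·IQR = 5947.50 − 5052.00 = 895.50.
Upper fence = Q3 + 1.5·IQR = 9315.50 + 5052.00 = 14367.50.
423 < 895.50 → outlier.
742 < 895.50 → outlier.
All remaining values lie within [895.50, 14367.50].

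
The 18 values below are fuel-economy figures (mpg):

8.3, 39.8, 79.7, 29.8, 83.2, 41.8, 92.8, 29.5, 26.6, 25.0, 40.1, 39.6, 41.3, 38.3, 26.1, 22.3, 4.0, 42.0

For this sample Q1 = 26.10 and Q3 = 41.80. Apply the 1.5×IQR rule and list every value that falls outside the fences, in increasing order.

IQR = Q3 − Q1 = 41.80 − 26.10 = 15.70.
Lower fence = Q1 − 1.5·IQR = 26.10 − 23.55 = 2.55.
Upper fence = Q3 + 1.5·IQR = 41.80 + 23.55 = 65.35.
79.7 > 65.35 → outlier.
83.2 > 65.35 → outlier.
92.8 > 65.35 → outlier.
All remaining values lie within [2.55, 65.35].

79.7, 83.2, 92.8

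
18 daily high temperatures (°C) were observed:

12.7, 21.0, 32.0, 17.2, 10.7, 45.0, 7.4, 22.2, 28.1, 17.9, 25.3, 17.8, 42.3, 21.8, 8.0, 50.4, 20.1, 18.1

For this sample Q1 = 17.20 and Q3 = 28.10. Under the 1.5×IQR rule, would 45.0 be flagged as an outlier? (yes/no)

IQR = Q3 − Q1 = 28.10 − 17.20 = 10.90.
Lower fence = Q1 − 1.5·IQR = 17.20 − 16.35 = 0.85.
Upper fence = Q3 + 1.5·IQR = 28.10 + 16.35 = 44.45.
45.0 lies above the upper fence.

yes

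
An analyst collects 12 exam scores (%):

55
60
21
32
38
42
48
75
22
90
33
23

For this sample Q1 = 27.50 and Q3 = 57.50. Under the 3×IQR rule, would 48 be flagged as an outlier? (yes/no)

no

IQR = Q3 − Q1 = 57.50 − 27.50 = 30.00.
Lower fence = Q1 − 3·IQR = 27.50 − 90.00 = -62.50.
Upper fence = Q3 + 3·IQR = 57.50 + 90.00 = 147.50.
48 lies within [-62.50, 147.50].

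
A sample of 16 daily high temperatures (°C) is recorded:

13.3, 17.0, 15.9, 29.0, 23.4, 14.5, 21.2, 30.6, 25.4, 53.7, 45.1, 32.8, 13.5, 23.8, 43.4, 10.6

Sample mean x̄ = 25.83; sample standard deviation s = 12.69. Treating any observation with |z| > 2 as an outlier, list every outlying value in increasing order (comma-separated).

Cutoffs at x̄ ± 2s: 25.83 ± 2·12.69 = [0.45, 51.21].
53.7: z = 2.20, |z| > 2 → outlier.
Every other value lies within [0.45, 51.21].

53.7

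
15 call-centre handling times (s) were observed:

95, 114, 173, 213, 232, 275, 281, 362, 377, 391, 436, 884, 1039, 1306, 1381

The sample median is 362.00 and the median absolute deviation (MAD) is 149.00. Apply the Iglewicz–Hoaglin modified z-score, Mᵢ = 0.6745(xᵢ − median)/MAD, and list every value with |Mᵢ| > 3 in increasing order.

1039, 1306, 1381

|Mᵢ| > 3 ⇔ |xᵢ − 362.00| > 3·149.00/0.6745 = 662.71.
So outliers lie outside [-300.71, 1024.71].
1039: M = 3.06 → outlier.
1306: M = 4.27 → outlier.
1381: M = 4.61 → outlier.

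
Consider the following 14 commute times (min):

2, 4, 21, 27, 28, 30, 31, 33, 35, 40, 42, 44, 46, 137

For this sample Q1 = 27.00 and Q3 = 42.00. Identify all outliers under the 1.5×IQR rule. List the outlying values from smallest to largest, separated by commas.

2, 4, 137

IQR = Q3 − Q1 = 42.00 − 27.00 = 15.00.
Lower fence = Q1 − 1.5·IQR = 27.00 − 22.50 = 4.50.
Upper fence = Q3 + 1.5·IQR = 42.00 + 22.50 = 64.50.
2 < 4.50 → outlier.
4 < 4.50 → outlier.
137 > 64.50 → outlier.
All remaining values lie within [4.50, 64.50].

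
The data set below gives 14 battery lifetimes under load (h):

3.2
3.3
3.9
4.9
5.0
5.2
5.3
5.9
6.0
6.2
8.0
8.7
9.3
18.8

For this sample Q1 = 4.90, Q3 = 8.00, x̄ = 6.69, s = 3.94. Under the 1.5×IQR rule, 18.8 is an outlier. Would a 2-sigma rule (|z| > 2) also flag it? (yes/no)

yes

z = (18.8 − 6.69) / 3.94 = 3.07.
|z| = 3.07 > 2.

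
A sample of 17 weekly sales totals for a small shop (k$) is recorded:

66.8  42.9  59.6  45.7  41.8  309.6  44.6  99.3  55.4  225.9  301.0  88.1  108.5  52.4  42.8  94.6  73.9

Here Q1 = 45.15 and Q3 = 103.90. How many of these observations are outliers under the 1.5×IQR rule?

IQR = 58.75; fences at 45.15 − 88.125 = -42.975 and 103.90 + 88.125 = 192.025.
Outside the cutoffs: 225.9, 301.0, 309.6.

3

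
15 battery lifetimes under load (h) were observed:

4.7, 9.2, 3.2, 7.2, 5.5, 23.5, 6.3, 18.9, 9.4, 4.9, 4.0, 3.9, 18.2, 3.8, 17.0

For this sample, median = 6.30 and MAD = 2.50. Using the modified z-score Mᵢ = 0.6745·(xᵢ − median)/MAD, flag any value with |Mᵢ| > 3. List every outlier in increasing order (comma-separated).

18.2, 18.9, 23.5

|Mᵢ| > 3 ⇔ |xᵢ − 6.30| > 3·2.50/0.6745 = 11.12.
So outliers lie outside [-4.82, 17.42].
18.2: M = 3.21 → outlier.
18.9: M = 3.40 → outlier.
23.5: M = 4.64 → outlier.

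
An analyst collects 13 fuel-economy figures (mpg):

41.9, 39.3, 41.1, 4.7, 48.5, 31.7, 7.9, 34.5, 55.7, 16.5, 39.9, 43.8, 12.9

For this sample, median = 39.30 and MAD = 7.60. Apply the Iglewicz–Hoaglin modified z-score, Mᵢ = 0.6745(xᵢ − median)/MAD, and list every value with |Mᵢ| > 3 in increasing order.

|Mᵢ| > 3 ⇔ |xᵢ − 39.30| > 3·7.60/0.6745 = 33.80.
So outliers lie outside [5.50, 73.10].
4.7: M = -3.07 → outlier.

4.7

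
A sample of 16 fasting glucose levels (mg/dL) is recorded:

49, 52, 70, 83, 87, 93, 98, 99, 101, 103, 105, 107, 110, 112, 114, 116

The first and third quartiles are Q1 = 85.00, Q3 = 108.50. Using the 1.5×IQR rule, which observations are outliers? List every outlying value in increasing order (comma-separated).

IQR = Q3 − Q1 = 108.50 − 85.00 = 23.50.
Lower fence = Q1 − 1.5·IQR = 85.00 − 35.25 = 49.75.
Upper fence = Q3 + 1.5·IQR = 108.50 + 35.25 = 143.75.
49 < 49.75 → outlier.
All remaining values lie within [49.75, 143.75].

49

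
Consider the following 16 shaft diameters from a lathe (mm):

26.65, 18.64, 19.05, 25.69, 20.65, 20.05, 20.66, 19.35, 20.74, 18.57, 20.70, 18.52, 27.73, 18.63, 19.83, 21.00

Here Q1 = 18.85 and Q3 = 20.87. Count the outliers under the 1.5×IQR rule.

3

IQR = 2.02; fences at 18.85 − 3.03 = 15.82 and 20.87 + 3.03 = 23.90.
Outside the cutoffs: 25.69, 26.65, 27.73.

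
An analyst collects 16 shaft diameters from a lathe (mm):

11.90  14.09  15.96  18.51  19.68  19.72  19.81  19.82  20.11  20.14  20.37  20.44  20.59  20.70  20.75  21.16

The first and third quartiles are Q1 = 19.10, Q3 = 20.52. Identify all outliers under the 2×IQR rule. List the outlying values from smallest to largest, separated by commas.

IQR = Q3 − Q1 = 20.52 − 19.10 = 1.42.
Lower fence = Q1 − 2·IQR = 19.10 − 2.84 = 16.26.
Upper fence = Q3 + 2·IQR = 20.52 + 2.84 = 23.36.
11.90 < 16.26 → outlier.
14.09 < 16.26 → outlier.
15.96 < 16.26 → outlier.
All remaining values lie within [16.26, 23.36].

11.90, 14.09, 15.96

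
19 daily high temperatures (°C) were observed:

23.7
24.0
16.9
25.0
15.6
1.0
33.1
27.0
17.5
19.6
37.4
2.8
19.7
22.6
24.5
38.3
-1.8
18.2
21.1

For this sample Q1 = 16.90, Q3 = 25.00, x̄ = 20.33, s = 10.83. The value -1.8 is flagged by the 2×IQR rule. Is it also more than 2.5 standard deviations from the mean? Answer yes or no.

z = (-1.8 − 20.33) / 10.83 = -2.04.
|z| = 2.04 ≤ 2.5.

no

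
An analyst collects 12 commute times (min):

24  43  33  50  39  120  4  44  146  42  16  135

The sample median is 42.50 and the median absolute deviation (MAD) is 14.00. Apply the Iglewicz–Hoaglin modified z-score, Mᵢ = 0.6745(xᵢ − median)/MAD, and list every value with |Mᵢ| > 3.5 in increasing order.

|Mᵢ| > 3.5 ⇔ |xᵢ − 42.50| > 3.5·14.00/0.6745 = 72.65.
So outliers lie outside [-30.15, 115.15].
120: M = 3.73 → outlier.
135: M = 4.46 → outlier.
146: M = 4.99 → outlier.

120, 135, 146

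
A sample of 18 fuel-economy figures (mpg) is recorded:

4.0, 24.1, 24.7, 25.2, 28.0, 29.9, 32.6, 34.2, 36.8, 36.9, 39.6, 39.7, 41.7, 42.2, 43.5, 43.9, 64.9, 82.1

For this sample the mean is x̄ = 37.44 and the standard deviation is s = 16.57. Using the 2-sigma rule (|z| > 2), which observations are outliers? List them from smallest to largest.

4.0, 82.1

Cutoffs at x̄ ± 2s: 37.44 ± 2·16.57 = [4.30, 70.58].
4.0: z = -2.02, |z| > 2 → outlier.
82.1: z = 2.70, |z| > 2 → outlier.
Every other value lies within [4.30, 70.58].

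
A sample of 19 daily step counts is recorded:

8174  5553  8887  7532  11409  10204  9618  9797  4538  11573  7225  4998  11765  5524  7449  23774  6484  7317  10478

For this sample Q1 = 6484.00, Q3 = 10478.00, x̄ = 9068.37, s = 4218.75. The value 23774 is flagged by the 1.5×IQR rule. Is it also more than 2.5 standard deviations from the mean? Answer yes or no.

z = (23774 − 9068.37) / 4218.75 = 3.49.
|z| = 3.49 > 2.5.

yes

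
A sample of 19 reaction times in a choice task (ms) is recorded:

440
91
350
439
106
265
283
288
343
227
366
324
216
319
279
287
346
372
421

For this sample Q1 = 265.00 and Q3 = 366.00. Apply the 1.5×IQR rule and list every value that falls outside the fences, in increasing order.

IQR = Q3 − Q1 = 366.00 − 265.00 = 101.00.
Lower fence = Q1 − 1.5·IQR = 265.00 − 151.50 = 113.50.
Upper fence = Q3 + 1.5·IQR = 366.00 + 151.50 = 517.50.
91 < 113.50 → outlier.
106 < 113.50 → outlier.
All remaining values lie within [113.50, 517.50].

91, 106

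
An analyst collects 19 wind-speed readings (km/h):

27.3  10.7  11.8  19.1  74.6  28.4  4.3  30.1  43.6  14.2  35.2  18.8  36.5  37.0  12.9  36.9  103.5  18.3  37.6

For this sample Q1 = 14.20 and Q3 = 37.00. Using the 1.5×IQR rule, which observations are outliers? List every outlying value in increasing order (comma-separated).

74.6, 103.5

IQR = Q3 − Q1 = 37.00 − 14.20 = 22.80.
Lower fence = Q1 − 1.5·IQR = 14.20 − 34.20 = -20.00.
Upper fence = Q3 + 1.5·IQR = 37.00 + 34.20 = 71.20.
74.6 > 71.20 → outlier.
103.5 > 71.20 → outlier.
All remaining values lie within [-20.00, 71.20].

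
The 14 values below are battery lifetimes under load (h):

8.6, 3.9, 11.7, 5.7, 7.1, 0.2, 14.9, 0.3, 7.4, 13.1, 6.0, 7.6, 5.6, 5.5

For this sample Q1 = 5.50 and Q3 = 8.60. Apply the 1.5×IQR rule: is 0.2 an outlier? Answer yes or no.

yes

IQR = Q3 − Q1 = 8.60 − 5.50 = 3.10.
Lower fence = Q1 − 1.5·IQR = 5.50 − 4.65 = 0.85.
Upper fence = Q3 + 1.5·IQR = 8.60 + 4.65 = 13.25.
0.2 lies below the lower fence.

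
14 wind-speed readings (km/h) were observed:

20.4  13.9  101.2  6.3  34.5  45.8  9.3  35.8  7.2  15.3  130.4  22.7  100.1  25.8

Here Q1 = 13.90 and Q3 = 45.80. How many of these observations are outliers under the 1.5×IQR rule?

3

IQR = 31.90; fences at 13.90 − 47.85 = -33.95 and 45.80 + 47.85 = 93.65.
Outside the cutoffs: 100.1, 101.2, 130.4.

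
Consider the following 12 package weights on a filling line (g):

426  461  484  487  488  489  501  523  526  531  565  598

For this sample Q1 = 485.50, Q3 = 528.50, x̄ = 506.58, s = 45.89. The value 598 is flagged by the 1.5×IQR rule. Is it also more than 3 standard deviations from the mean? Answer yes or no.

z = (598 − 506.58) / 45.89 = 1.99.
|z| = 1.99 ≤ 3.

no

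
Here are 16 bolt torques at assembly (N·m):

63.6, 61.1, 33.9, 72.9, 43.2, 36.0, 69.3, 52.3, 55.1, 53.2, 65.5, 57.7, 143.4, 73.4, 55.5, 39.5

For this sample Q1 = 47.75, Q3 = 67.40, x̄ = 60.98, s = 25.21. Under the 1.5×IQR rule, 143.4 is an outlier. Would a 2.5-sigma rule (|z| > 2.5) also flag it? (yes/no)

z = (143.4 − 60.98) / 25.21 = 3.27.
|z| = 3.27 > 2.5.

yes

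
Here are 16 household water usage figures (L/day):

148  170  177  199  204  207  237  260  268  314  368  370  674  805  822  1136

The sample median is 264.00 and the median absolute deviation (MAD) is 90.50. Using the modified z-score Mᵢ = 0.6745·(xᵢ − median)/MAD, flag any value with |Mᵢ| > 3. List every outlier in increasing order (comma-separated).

|Mᵢ| > 3 ⇔ |xᵢ − 264.00| > 3·90.50/0.6745 = 402.52.
So outliers lie outside [-138.52, 666.52].
674: M = 3.06 → outlier.
805: M = 4.03 → outlier.
822: M = 4.16 → outlier.
1136: M = 6.50 → outlier.

674, 805, 822, 1136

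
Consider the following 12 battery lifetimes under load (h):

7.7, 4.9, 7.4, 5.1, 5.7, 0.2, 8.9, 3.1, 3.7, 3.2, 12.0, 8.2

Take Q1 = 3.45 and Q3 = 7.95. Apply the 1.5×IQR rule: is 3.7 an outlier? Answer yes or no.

no

IQR = Q3 − Q1 = 7.95 − 3.45 = 4.50.
Lower fence = Q1 − 1.5·IQR = 3.45 − 6.75 = -3.30.
Upper fence = Q3 + 1.5·IQR = 7.95 + 6.75 = 14.70.
3.7 lies within [-3.30, 14.70].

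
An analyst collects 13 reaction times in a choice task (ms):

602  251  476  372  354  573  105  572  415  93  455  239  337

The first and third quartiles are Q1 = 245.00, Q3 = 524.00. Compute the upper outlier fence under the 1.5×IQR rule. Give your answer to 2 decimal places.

942.50

IQR = Q3 − Q1 = 524.00 − 245.00 = 279.00.
Lower fence = Q1 − 1.5·IQR = 245.00 − 418.50 = -173.50.
Upper fence = Q3 + 1.5·IQR = 524.00 + 418.50 = 942.50.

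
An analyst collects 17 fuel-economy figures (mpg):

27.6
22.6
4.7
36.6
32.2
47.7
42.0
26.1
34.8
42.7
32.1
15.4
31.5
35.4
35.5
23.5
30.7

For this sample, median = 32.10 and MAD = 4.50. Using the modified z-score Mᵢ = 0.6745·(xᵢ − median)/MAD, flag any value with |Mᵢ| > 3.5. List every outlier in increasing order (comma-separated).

|Mᵢ| > 3.5 ⇔ |xᵢ − 32.10| > 3.5·4.50/0.6745 = 23.35.
So outliers lie outside [8.75, 55.45].
4.7: M = -4.11 → outlier.

4.7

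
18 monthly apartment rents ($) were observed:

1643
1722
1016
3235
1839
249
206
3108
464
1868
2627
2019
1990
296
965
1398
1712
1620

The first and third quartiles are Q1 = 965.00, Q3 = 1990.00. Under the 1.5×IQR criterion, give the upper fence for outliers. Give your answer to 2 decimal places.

3527.50

IQR = Q3 − Q1 = 1990.00 − 965.00 = 1025.00.
Lower fence = Q1 − 1.5·IQR = 965.00 − 1537.50 = -572.50.
Upper fence = Q3 + 1.5·IQR = 1990.00 + 1537.50 = 3527.50.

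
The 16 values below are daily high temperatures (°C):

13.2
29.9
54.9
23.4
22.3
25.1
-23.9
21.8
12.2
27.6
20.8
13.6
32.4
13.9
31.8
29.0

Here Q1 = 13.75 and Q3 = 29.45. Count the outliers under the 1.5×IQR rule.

2

IQR = 15.70; fences at 13.75 − 23.55 = -9.80 and 29.45 + 23.55 = 53.00.
Outside the cutoffs: -23.9, 54.9.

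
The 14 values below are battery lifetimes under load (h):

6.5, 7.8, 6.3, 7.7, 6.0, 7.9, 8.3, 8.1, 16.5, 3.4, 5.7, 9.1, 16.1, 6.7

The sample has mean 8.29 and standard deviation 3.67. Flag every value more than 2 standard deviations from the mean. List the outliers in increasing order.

Cutoffs at x̄ ± 2s: 8.29 ± 2·3.67 = [0.95, 15.63].
16.1: z = 2.13, |z| > 2 → outlier.
16.5: z = 2.24, |z| > 2 → outlier.
Every other value lies within [0.95, 15.63].

16.1, 16.5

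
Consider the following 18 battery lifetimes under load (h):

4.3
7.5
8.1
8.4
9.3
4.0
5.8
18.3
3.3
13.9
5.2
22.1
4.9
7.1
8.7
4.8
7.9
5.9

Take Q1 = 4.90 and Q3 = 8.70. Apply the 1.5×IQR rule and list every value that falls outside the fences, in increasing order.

IQR = Q3 − Q1 = 8.70 − 4.90 = 3.80.
Lower fence = Q1 − 1.5·IQR = 4.90 − 5.70 = -0.80.
Upper fence = Q3 + 1.5·IQR = 8.70 + 5.70 = 14.40.
18.3 > 14.40 → outlier.
22.1 > 14.40 → outlier.
All remaining values lie within [-0.80, 14.40].

18.3, 22.1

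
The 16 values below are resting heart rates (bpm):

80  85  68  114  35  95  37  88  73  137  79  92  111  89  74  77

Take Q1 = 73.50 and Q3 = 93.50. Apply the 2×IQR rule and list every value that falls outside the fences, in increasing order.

IQR = Q3 − Q1 = 93.50 − 73.50 = 20.00.
Lower fence = Q1 − 2·IQR = 73.50 − 40.00 = 33.50.
Upper fence = Q3 + 2·IQR = 93.50 + 40.00 = 133.50.
137 > 133.50 → outlier.
All remaining values lie within [33.50, 133.50].

137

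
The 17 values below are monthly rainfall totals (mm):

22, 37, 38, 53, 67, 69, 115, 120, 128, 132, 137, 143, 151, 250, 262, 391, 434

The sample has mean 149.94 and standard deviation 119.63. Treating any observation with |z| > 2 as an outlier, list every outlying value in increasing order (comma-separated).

391, 434

Cutoffs at x̄ ± 2s: 149.94 ± 2·119.63 = [-89.32, 389.20].
391: z = 2.02, |z| > 2 → outlier.
434: z = 2.37, |z| > 2 → outlier.
Every other value lies within [-89.32, 389.20].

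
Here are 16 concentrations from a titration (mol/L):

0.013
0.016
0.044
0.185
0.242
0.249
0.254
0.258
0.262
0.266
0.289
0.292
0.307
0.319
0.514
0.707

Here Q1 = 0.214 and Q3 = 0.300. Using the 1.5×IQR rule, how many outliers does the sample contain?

5

IQR = 0.086; fences at 0.214 − 0.129 = 0.085 and 0.300 + 0.129 = 0.429.
Outside the cutoffs: 0.013, 0.016, 0.044, 0.514, 0.707.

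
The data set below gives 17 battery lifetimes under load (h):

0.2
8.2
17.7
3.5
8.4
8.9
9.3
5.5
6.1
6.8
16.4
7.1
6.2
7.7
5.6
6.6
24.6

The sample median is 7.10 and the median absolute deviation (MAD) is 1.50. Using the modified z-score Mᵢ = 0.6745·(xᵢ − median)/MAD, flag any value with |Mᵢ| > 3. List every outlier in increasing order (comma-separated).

0.2, 16.4, 17.7, 24.6

|Mᵢ| > 3 ⇔ |xᵢ − 7.10| > 3·1.50/0.6745 = 6.67.
So outliers lie outside [0.43, 13.77].
0.2: M = -3.10 → outlier.
16.4: M = 4.18 → outlier.
17.7: M = 4.77 → outlier.
24.6: M = 7.87 → outlier.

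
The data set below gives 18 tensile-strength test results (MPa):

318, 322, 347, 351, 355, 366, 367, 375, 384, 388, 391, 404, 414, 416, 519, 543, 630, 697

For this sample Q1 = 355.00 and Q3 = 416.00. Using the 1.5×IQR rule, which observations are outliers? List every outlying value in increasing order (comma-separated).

IQR = Q3 − Q1 = 416.00 − 355.00 = 61.00.
Lower fence = Q1 − 1.5·IQR = 355.00 − 91.50 = 263.50.
Upper fence = Q3 + 1.5·IQR = 416.00 + 91.50 = 507.50.
519 > 507.50 → outlier.
543 > 507.50 → outlier.
630 > 507.50 → outlier.
697 > 507.50 → outlier.
All remaining values lie within [263.50, 507.50].

519, 543, 630, 697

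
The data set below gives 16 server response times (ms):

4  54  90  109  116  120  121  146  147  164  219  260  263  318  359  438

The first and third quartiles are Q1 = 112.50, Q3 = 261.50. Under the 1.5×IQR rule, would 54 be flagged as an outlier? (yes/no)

no

IQR = Q3 − Q1 = 261.50 − 112.50 = 149.00.
Lower fence = Q1 − 1.5·IQR = 112.50 − 223.50 = -111.00.
Upper fence = Q3 + 1.5·IQR = 261.50 + 223.50 = 485.00.
54 lies within [-111.00, 485.00].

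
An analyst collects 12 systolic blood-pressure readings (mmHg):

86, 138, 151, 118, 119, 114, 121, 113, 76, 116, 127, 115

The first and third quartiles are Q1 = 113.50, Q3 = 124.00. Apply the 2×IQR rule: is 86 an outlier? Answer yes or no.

IQR = Q3 − Q1 = 124.00 − 113.50 = 10.50.
Lower fence = Q1 − 2·IQR = 113.50 − 21.00 = 92.50.
Upper fence = Q3 + 2·IQR = 124.00 + 21.00 = 145.00.
86 lies below the lower fence.

yes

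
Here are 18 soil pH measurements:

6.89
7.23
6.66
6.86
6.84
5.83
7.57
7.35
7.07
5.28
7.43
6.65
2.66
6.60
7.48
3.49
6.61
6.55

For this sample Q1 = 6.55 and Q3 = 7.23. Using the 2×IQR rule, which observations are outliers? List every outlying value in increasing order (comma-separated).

2.66, 3.49

IQR = Q3 − Q1 = 7.23 − 6.55 = 0.68.
Lower fence = Q1 − 2·IQR = 6.55 − 1.36 = 5.19.
Upper fence = Q3 + 2·IQR = 7.23 + 1.36 = 8.59.
2.66 < 5.19 → outlier.
3.49 < 5.19 → outlier.
All remaining values lie within [5.19, 8.59].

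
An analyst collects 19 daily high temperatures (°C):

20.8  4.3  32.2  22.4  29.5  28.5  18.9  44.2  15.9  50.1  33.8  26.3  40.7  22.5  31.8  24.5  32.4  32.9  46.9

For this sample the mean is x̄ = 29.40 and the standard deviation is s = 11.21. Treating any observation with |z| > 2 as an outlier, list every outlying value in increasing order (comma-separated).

4.3

Cutoffs at x̄ ± 2s: 29.40 ± 2·11.21 = [6.98, 51.82].
4.3: z = -2.24, |z| > 2 → outlier.
Every other value lies within [6.98, 51.82].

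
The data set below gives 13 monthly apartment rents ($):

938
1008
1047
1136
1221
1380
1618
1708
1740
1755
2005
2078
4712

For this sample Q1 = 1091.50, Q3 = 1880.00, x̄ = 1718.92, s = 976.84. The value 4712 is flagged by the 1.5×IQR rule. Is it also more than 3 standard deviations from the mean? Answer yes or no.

yes

z = (4712 − 1718.92) / 976.84 = 3.06.
|z| = 3.06 > 3.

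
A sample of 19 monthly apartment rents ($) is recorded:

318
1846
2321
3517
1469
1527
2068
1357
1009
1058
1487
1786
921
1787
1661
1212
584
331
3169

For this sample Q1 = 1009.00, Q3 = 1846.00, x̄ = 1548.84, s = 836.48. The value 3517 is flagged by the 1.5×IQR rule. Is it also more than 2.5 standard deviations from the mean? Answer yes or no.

z = (3517 − 1548.84) / 836.48 = 2.35.
|z| = 2.35 ≤ 2.5.

no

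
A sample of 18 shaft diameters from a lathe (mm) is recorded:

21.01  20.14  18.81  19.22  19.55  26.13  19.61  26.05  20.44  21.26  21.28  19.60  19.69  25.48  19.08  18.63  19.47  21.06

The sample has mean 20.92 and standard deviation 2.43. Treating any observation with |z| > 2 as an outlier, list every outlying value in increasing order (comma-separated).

26.05, 26.13

Cutoffs at x̄ ± 2s: 20.92 ± 2·2.43 = [16.06, 25.78].
26.05: z = 2.11, |z| > 2 → outlier.
26.13: z = 2.14, |z| > 2 → outlier.
Every other value lies within [16.06, 25.78].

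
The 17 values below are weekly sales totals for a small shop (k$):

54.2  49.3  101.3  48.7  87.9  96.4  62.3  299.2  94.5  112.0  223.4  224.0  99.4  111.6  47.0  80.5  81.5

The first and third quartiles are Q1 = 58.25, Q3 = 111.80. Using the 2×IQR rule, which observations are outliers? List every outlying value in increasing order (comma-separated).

IQR = Q3 − Q1 = 111.80 − 58.25 = 53.55.
Lower fence = Q1 − 2·IQR = 58.25 − 107.10 = -48.85.
Upper fence = Q3 + 2·IQR = 111.80 + 107.10 = 218.90.
223.4 > 218.90 → outlier.
224.0 > 218.90 → outlier.
299.2 > 218.90 → outlier.
All remaining values lie within [-48.85, 218.90].

223.4, 224.0, 299.2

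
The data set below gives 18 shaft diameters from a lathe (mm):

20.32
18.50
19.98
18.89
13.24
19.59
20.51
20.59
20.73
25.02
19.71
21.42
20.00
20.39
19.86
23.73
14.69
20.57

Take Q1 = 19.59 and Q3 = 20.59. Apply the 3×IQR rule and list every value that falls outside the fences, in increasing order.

IQR = Q3 − Q1 = 20.59 − 19.59 = 1.00.
Lower fence = Q1 − 3·IQR = 19.59 − 3.00 = 16.59.
Upper fence = Q3 + 3·IQR = 20.59 + 3.00 = 23.59.
13.24 < 16.59 → outlier.
14.69 < 16.59 → outlier.
23.73 > 23.59 → outlier.
25.02 > 23.59 → outlier.
All remaining values lie within [16.59, 23.59].

13.24, 14.69, 23.73, 25.02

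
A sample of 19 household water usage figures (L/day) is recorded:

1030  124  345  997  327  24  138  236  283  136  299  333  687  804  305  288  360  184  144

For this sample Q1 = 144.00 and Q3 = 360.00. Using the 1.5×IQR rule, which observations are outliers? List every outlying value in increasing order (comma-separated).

687, 804, 997, 1030

IQR = Q3 − Q1 = 360.00 − 144.00 = 216.00.
Lower fence = Q1 − 1.5·IQR = 144.00 − 324.00 = -180.00.
Upper fence = Q3 + 1.5·IQR = 360.00 + 324.00 = 684.00.
687 > 684.00 → outlier.
804 > 684.00 → outlier.
997 > 684.00 → outlier.
1030 > 684.00 → outlier.
All remaining values lie within [-180.00, 684.00].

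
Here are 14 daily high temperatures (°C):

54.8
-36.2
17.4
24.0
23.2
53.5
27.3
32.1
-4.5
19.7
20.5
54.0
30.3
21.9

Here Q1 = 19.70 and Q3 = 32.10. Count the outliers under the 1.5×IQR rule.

IQR = 12.40; fences at 19.70 − 18.60 = 1.10 and 32.10 + 18.60 = 50.70.
Outside the cutoffs: -36.2, -4.5, 53.5, 54.0, 54.8.

5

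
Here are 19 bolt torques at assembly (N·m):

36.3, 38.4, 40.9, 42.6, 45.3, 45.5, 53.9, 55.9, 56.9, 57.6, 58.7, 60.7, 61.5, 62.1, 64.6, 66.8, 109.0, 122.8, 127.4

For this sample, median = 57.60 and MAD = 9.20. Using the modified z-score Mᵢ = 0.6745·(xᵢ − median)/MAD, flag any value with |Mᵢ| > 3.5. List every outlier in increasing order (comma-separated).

109.0, 122.8, 127.4

|Mᵢ| > 3.5 ⇔ |xᵢ − 57.60| > 3.5·9.20/0.6745 = 47.74.
So outliers lie outside [9.86, 105.34].
109.0: M = 3.77 → outlier.
122.8: M = 4.78 → outlier.
127.4: M = 5.12 → outlier.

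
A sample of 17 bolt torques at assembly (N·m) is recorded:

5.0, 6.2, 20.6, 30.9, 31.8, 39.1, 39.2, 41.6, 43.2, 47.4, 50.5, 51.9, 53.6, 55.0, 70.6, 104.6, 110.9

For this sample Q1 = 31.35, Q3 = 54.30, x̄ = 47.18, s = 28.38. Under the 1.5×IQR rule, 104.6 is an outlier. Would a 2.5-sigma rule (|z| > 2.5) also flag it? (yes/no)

z = (104.6 − 47.18) / 28.38 = 2.02.
|z| = 2.02 ≤ 2.5.

no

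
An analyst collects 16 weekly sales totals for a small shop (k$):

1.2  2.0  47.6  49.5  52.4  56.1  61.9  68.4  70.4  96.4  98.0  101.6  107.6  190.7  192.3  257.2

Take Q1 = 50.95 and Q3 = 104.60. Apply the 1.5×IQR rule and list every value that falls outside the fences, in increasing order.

IQR = Q3 − Q1 = 104.60 − 50.95 = 53.65.
Lower fence = Q1 − 1.5·IQR = 50.95 − 80.475 = -29.525.
Upper fence = Q3 + 1.5·IQR = 104.60 + 80.475 = 185.075.
190.7 > 185.075 → outlier.
192.3 > 185.075 → outlier.
257.2 > 185.075 → outlier.
All remaining values lie within [-29.525, 185.075].

190.7, 192.3, 257.2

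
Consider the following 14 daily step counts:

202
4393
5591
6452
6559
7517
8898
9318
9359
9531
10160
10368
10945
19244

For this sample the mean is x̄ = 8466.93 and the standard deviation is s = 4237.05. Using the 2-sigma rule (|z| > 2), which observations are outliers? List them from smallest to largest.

19244

Cutoffs at x̄ ± 2s: 8466.93 ± 2·4237.05 = [-7.17, 16941.03].
19244: z = 2.54, |z| > 2 → outlier.
Every other value lies within [-7.17, 16941.03].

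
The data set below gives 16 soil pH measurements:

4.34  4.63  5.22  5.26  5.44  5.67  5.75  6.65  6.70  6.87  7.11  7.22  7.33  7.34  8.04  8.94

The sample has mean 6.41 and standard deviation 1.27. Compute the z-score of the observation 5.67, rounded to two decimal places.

z = (5.67 − 6.41) / 1.27 = -0.58.

-0.58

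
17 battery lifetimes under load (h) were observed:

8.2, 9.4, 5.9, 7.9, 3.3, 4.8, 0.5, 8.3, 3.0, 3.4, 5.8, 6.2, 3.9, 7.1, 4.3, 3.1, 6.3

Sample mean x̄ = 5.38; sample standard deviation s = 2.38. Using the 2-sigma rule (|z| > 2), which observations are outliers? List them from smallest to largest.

Cutoffs at x̄ ± 2s: 5.38 ± 2·2.38 = [0.62, 10.14].
0.5: z = -2.05, |z| > 2 → outlier.
Every other value lies within [0.62, 10.14].

0.5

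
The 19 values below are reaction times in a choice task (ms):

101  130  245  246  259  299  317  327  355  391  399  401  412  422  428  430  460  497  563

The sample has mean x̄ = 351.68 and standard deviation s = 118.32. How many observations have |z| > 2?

Cutoffs: x̄ ± 2s = [115.04, 588.32].
Outside the cutoffs: 101.

1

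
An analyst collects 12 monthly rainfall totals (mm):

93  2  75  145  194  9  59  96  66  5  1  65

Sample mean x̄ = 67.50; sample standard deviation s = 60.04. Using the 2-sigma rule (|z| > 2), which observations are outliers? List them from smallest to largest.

194

Cutoffs at x̄ ± 2s: 67.50 ± 2·60.04 = [-52.58, 187.58].
194: z = 2.11, |z| > 2 → outlier.
Every other value lies within [-52.58, 187.58].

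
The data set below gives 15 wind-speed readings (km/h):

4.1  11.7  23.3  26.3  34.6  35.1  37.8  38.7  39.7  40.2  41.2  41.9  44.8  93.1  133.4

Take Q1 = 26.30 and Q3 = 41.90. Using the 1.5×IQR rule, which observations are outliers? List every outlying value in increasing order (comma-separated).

IQR = Q3 − Q1 = 41.90 − 26.30 = 15.60.
Lower fence = Q1 − 1.5·IQR = 26.30 − 23.40 = 2.90.
Upper fence = Q3 + 1.5·IQR = 41.90 + 23.40 = 65.30.
93.1 > 65.30 → outlier.
133.4 > 65.30 → outlier.
All remaining values lie within [2.90, 65.30].

93.1, 133.4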